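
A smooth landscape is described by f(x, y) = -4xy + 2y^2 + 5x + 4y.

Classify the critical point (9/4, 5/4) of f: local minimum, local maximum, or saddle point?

The Hessian of f is constant: H = [[0, -4], [-4, 4]].
det(H) = 0·4 − (-4)² = -16.
Since det(H) < 0, H is indefinite and the critical point is a saddle point.

saddle point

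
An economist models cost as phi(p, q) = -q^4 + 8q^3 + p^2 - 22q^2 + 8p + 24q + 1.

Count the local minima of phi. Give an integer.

1

phi separates as a function of p plus a function of q, so ∇phi=0 decouples.
∂phi/∂p = 2(p + 4) = 0 at p ∈ {-4}; ∂phi/∂q = -4(q - 3)(q - 2)(q - 1) = 0 at q ∈ {1, 2, 3}.
The Hessian is diagonal: diag(phi_pp, phi_qq). Second derivatives: phi_pp(-4)=2; phi_qq(1)=-8, phi_qq(2)=4, phi_qq(3)=-8.
Local minima occur where both diagonal entries positive: (-4, 2). Count: 1.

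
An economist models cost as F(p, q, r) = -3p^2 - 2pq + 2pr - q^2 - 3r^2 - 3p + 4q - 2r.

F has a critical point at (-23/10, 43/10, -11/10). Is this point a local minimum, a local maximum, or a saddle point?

local maximum

The Hessian is constant: H = [[-6, -2, 2], [-2, -2, 0], [2, 0, -6]].
Leading principal minors: Δ₁ = -6, Δ₂ = 8, Δ₃ = -40.
The minors alternate sign starting negative (−, +, −), so H is negative definite: a local maximum.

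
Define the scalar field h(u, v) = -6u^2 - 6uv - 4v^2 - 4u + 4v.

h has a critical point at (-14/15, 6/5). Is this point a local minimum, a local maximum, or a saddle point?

local maximum

The Hessian of h is constant: H = [[-12, -6], [-6, -8]].
det(H) = (-12)·(-8) − (-6)² = 60.
det(H) > 0 and tr(H) = -20 < 0, so H is negative definite and the point is a local maximum.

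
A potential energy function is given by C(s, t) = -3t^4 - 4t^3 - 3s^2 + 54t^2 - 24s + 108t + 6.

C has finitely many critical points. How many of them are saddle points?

1

C separates as a function of s plus a function of t, so ∇C=0 decouples.
∂C/∂s = -6(s + 4) = 0 at s ∈ {-4}; ∂C/∂t = -12(t - 3)(t + 1)(t + 3) = 0 at t ∈ {-3, -1, 3}.
The Hessian is diagonal: diag(C_ss, C_tt). Second derivatives: C_ss(-4)=-6; C_tt(-3)=-144, C_tt(-1)=96, C_tt(3)=-288.
Saddle points occur where the two diagonal entries have opposite signs: (-4, -1). Count: 1.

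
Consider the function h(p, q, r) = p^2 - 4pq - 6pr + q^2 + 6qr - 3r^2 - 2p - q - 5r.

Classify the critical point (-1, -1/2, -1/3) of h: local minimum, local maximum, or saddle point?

The Hessian is constant: H = [[2, -4, -6], [-4, 2, 6], [-6, 6, -6]].
Leading principal minors: Δ₁ = 2, Δ₂ = -12, Δ₃ = 216.
The minors fit neither the all-positive nor the alternating-sign pattern, so H is indefinite: a saddle point.

saddle point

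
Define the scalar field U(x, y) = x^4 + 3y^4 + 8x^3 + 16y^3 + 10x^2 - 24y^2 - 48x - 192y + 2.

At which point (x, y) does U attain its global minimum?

U(x,y) separates as P(x) + Q(y) + 2, so its minimum is min P + min Q + 2.
P'(x) = 4(x - 1)(x + 3)(x + 4) vanishes at x ∈ {-4, -3, 1}; Q'(y) = 12(y - 2)(y + 2)(y + 4) vanishes at y ∈ {-4, -2, 2}.
Local minima of P (where P''>0): P(-4)=96, P(1)=-29. Local minima of Q: Q(-4)=128, Q(2)=-304.
So the global minimum of U is P(1) + Q(2) + 2 = -29 − 304 + 2 = -331, attained at (1, 2).

(1, 2)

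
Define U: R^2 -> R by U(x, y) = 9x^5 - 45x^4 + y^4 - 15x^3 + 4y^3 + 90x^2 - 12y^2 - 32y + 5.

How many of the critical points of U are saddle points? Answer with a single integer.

6

U separates as a function of x plus a function of y, so ∇U=0 decouples.
∂U/∂x = 45x(x - 4)(x - 1)(x + 1) = 0 at x ∈ {-1, 0, 1, 4}; ∂U/∂y = 4(y - 2)(y + 1)(y + 4) = 0 at y ∈ {-4, -1, 2}.
The Hessian is diagonal: diag(U_xx, U_yy). Second derivatives: U_xx(-1)=-450, U_xx(0)=180, U_xx(1)=-270, U_xx(4)=2700; U_yy(-4)=72, U_yy(-1)=-36, U_yy(2)=72.
Saddle points occur where the two diagonal entries have opposite signs: (-1, -4), (-1, 2), (0, -1), (1, -4), (1, 2), (4, -1). Count: 6.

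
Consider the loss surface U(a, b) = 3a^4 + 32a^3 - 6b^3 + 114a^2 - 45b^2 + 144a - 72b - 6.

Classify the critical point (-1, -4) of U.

The mixed partial ∂²U/∂a∂b is 0, so the Hessian at any point is diag(U_aa, U_bb) = diag(12(3a^2 + 16a + 19), -18(2b + 5)).
At (-1, -4): H = diag(72, 54).
Both eigenvalues are positive, so H is positive definite: a local minimum.

local minimum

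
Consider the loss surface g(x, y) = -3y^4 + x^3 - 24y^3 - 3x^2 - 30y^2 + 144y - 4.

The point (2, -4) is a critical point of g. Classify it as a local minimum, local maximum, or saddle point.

The mixed partial ∂²g/∂x∂y is 0, so the Hessian at any point is diag(g_xx, g_yy) = diag(6(x - 1), -12(3y^2 + 12y + 5)).
At (2, -4): H = diag(6, -60).
The eigenvalues have opposite signs, so H is indefinite: a saddle point.

saddle point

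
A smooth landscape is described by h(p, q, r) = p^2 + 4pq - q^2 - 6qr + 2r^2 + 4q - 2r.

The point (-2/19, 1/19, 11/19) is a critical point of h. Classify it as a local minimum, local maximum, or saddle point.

saddle point

The Hessian is constant: H = [[2, 4, 0], [4, -2, -6], [0, -6, 4]].
Leading principal minors: Δ₁ = 2, Δ₂ = -20, Δ₃ = -152.
The minors fit neither the all-positive nor the alternating-sign pattern, so H is indefinite: a saddle point.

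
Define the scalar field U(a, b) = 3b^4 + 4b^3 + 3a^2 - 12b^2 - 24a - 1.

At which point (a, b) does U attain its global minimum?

U(a,b) separates as P(a) + Q(b) − 1, so its minimum is min P + min Q − 1.
P'(a) = 6a - 24 vanishes at a ∈ {4}; Q'(b) = 12b(b - 1)(b + 2) vanishes at b ∈ {-2, 0, 1}.
Local minima of P (where P''>0): P(4)=-48. Local minima of Q: Q(-2)=-32, Q(1)=-5.
So the global minimum of U is P(4) + Q(-2) − 1 = -48 − 32 − 1 = -81, attained at (4, -2).

(4, -2)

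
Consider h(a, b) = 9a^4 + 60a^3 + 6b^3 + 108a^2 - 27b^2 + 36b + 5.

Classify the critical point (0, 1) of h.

saddle point

The mixed partial ∂²h/∂a∂b is 0, so the Hessian at any point is diag(h_aa, h_bb) = diag(36(3a^2 + 10a + 6), 18(2b - 3)).
At (0, 1): H = diag(216, -18).
The eigenvalues have opposite signs, so H is indefinite: a saddle point.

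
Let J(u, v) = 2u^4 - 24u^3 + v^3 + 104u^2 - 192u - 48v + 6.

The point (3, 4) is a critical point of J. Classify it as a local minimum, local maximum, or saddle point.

The mixed partial ∂²J/∂u∂v is 0, so the Hessian at any point is diag(J_uu, J_vv) = diag(8(3u^2 - 18u + 26), 6v).
At (3, 4): H = diag(-8, 24).
The eigenvalues have opposite signs, so H is indefinite: a saddle point.

saddle point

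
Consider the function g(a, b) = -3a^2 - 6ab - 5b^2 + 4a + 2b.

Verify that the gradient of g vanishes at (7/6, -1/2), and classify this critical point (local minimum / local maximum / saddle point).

∇g = (-6a - 6b + 4, -6a - 10b + 2); substituting (7/6, -1/2) gives ∇g = (0, 0), so (7/6, -1/2) is indeed a critical point.
The Hessian of g is constant: H = [[-6, -6], [-6, -10]].
det(H) = (-6)·(-10) − (-6)² = 24.
det(H) > 0 and tr(H) = -16 < 0, so H is negative definite and the point is a local maximum.

local maximum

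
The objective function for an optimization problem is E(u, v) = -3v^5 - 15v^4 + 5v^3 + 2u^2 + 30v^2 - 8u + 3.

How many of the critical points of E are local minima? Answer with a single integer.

E separates as a function of u plus a function of v, so ∇E=0 decouples.
∂E/∂u = 4(u - 2) = 0 at u ∈ {2}; ∂E/∂v = -15v(v - 1)(v + 1)(v + 4) = 0 at v ∈ {-4, -1, 0, 1}.
The Hessian is diagonal: diag(E_uu, E_vv). Second derivatives: E_uu(2)=4; E_vv(-4)=900, E_vv(-1)=-90, E_vv(0)=60, E_vv(1)=-150.
Local minima occur where both diagonal entries positive: (2, -4), (2, 0). Count: 2.

2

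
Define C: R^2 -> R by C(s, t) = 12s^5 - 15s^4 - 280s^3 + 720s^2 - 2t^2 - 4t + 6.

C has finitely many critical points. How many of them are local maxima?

2

C separates as a function of s plus a function of t, so ∇C=0 decouples.
∂C/∂s = 60s(s - 3)(s - 2)(s + 4) = 0 at s ∈ {-4, 0, 2, 3}; ∂C/∂t = -4(t + 1) = 0 at t ∈ {-1}.
The Hessian is diagonal: diag(C_ss, C_tt). Second derivatives: C_ss(-4)=-10080, C_ss(0)=1440, C_ss(2)=-720, C_ss(3)=1260; C_tt(-1)=-4.
Local maxima occur where both diagonal entries negative: (-4, -1), (2, -1). Count: 2.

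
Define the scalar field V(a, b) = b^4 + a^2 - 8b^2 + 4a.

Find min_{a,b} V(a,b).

V(a,b) separates as P(a) + Q(b), so its minimum is min P + min Q.
P'(a) = 2a + 4 vanishes at a ∈ {-2}; Q'(b) = 4b(b - 2)(b + 2) vanishes at b ∈ {-2, 0, 2}.
Local minima of P (where P''>0): P(-2)=-4. Local minima of Q: Q(-2)=-16, Q(2)=-16.
So the global minimum of V is P(-2) + Q(-2) = -4 − 16 = -20, attained at (-2, -2).

-20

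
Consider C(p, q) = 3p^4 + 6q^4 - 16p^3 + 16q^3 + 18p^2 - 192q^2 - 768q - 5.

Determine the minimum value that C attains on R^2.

C(p,q) separates as A(p) + B(q) − 5, so its minimum is min A + min B − 5.
A'(p) = 12p(p - 3)(p - 1) vanishes at p ∈ {0, 1, 3}; B'(q) = 24(q - 4)(q + 2)(q + 4) vanishes at q ∈ {-4, -2, 4}.
Local minima of A (where A''>0): A(0)=0, A(3)=-27. Local minima of B: B(-4)=512, B(4)=-3584.
So the global minimum of C is A(3) + B(4) − 5 = -27 − 3584 − 5 = -3616, attained at (3, 4).

-3616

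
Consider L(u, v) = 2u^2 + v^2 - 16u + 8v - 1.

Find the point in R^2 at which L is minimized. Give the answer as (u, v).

(4, -4)

L(u,v) separates as P(u) + Q(v) − 1, so its minimum is min P + min Q − 1.
P'(u) = 4u - 16 vanishes at u ∈ {4}; Q'(v) = 2v + 8 vanishes at v ∈ {-4}.
Local minima of P (where P''>0): P(4)=-32. Local minima of Q: Q(-4)=-16.
So the global minimum of L is P(4) + Q(-4) − 1 = -32 − 16 − 1 = -49, attained at (4, -4).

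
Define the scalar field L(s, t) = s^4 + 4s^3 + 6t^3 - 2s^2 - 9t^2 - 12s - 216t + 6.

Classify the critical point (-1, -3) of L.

local maximum

The mixed partial ∂²L/∂s∂t is 0, so the Hessian at any point is diag(L_ss, L_tt) = diag(4(3s^2 + 6s - 1), 18(2t - 1)).
At (-1, -3): H = diag(-16, -126).
Both eigenvalues are negative, so H is negative definite: a local maximum.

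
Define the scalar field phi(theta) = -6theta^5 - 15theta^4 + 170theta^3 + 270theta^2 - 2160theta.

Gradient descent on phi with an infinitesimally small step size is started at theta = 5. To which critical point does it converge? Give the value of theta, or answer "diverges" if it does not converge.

diverges

phi'(theta) = -30(theta - 3)(theta - 2)(theta + 3)(theta + 4), so phi'(5) = -12960.
Gradient descent moves in the -phi' direction, i.e. theta is increasing.
There is no critical point above theta=5, and phi' keeps the same sign, so the iterate runs off to +∞.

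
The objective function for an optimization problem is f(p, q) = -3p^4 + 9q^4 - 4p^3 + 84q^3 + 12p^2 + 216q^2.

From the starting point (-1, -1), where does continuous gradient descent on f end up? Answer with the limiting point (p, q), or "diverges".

f is separable, so gradient descent decouples: p follows -∂f/∂p, q follows -∂f/∂q.
∂f/∂p = -12p(p - 1)(p + 2); at p=-1 this is -24, so p increases.
∂f/∂q = 36q(q + 3)(q + 4); at q=-1 this is -216, so q increases.
p converges to its nearest critical value 0 (a local min of the p-part); q converges to 0. The iterate converges to (0, 0).

(0, 0)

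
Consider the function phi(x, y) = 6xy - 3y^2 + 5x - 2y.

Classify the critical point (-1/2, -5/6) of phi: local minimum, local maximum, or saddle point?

The Hessian of phi is constant: H = [[0, 6], [6, -6]].
det(H) = 0·(-6) − 6² = -36.
Since det(H) < 0, H is indefinite and the critical point is a saddle point.

saddle point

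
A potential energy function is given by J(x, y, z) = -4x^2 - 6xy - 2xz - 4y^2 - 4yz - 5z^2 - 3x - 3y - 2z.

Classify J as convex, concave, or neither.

J is quadratic, so its Hessian is the constant matrix H = [[-8, -6, -2], [-6, -8, -4], [-2, -4, -10]].
Leading principal minors: -8, 28, -216.
Signs alternate −, +, − ⇒ H ≺ 0 ⇒ concave.

concave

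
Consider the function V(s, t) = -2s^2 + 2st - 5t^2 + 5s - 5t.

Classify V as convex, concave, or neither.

concave

V is quadratic, so its Hessian is the constant matrix H = [[-4, 2], [2, -10]].
det(H) = 36, tr(H) = -14.
det(H) > 0 and tr(H) < 0, so H is negative definite everywhere: concave.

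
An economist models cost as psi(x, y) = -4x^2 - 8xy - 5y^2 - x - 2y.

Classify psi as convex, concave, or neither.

psi is quadratic, so its Hessian is the constant matrix H = [[-8, -8], [-8, -10]].
det(H) = 16, tr(H) = -18.
det(H) > 0 and tr(H) < 0, so H is negative definite everywhere: concave.

concave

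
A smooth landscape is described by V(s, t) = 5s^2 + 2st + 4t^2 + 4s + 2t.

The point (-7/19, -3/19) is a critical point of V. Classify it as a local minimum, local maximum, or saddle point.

local minimum

The Hessian of V is constant: H = [[10, 2], [2, 8]].
det(H) = 10·8 − 2² = 76.
det(H) > 0 and tr(H) = 18 > 0, so H is positive definite and the point is a local minimum.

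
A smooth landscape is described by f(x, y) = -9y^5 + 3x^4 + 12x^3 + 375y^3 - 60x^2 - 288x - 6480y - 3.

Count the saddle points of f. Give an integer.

6

f separates as a function of x plus a function of y, so ∇f=0 decouples.
∂f/∂x = 12(x - 3)(x + 2)(x + 4) = 0 at x ∈ {-4, -2, 3}; ∂f/∂y = -45(y - 4)(y - 3)(y + 3)(y + 4) = 0 at y ∈ {-4, -3, 3, 4}.
The Hessian is diagonal: diag(f_xx, f_yy). Second derivatives: f_xx(-4)=168, f_xx(-2)=-120, f_xx(3)=420; f_yy(-4)=2520, f_yy(-3)=-1890, f_yy(3)=1890, f_yy(4)=-2520.
Saddle points occur where the two diagonal entries have opposite signs: (-4, -3), (-4, 4), (-2, -4), (-2, 3), (3, -3), (3, 4). Count: 6.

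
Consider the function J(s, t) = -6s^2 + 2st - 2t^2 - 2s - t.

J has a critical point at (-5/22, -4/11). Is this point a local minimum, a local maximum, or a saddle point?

The Hessian of J is constant: H = [[-12, 2], [2, -4]].
det(H) = (-12)·(-4) − 2² = 44.
det(H) > 0 and tr(H) = -16 < 0, so H is negative definite and the point is a local maximum.

local maximum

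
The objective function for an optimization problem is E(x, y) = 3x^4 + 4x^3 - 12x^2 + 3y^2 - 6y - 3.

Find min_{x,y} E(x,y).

-38

E(x,y) separates as P(x) + Q(y) − 3, so its minimum is min P + min Q − 3.
P'(x) = 12x(x - 1)(x + 2) vanishes at x ∈ {-2, 0, 1}; Q'(y) = 6y - 6 vanishes at y ∈ {1}.
Local minima of P (where P''>0): P(-2)=-32, P(1)=-5. Local minima of Q: Q(1)=-3.
So the global minimum of E is P(-2) + Q(1) − 3 = -32 − 3 − 3 = -38, attained at (-2, 1).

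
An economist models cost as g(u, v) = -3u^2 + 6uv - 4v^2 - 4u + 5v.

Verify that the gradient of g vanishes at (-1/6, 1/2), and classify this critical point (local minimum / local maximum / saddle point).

local maximum

∇g = (-6u + 6v - 4, 6u - 8v + 5); substituting (-1/6, 1/2) gives ∇g = (0, 0), so (-1/6, 1/2) is indeed a critical point.
The Hessian of g is constant: H = [[-6, 6], [6, -8]].
det(H) = (-6)·(-8) − 6² = 12.
det(H) > 0 and tr(H) = -14 < 0, so H is negative definite and the point is a local maximum.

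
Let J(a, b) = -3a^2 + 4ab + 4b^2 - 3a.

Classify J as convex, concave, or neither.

J is quadratic, so its Hessian is the constant matrix H = [[-6, 4], [4, 8]].
det(H) = -64, tr(H) = 2.
det(H) < 0, so H is indefinite: neither convex nor concave.

neither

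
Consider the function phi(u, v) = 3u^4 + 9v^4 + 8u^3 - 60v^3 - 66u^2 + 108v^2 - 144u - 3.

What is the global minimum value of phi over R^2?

-570

phi(u,v) separates as P(u) + Q(v) − 3, so its minimum is min P + min Q − 3.
P'(u) = 12(u - 3)(u + 1)(u + 4) vanishes at u ∈ {-4, -1, 3}; Q'(v) = 36v(v - 3)(v - 2) vanishes at v ∈ {0, 2, 3}.
Local minima of P (where P''>0): P(-4)=-224, P(3)=-567. Local minima of Q: Q(0)=0, Q(3)=81.
So the global minimum of phi is P(3) + Q(0) − 3 = -567 + 0 − 3 = -570, attained at (3, 0).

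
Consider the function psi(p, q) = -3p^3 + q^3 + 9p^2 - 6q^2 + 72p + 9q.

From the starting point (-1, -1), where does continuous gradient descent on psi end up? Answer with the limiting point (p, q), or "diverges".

psi is separable, so gradient descent decouples: p follows -∂psi/∂p, q follows -∂psi/∂q.
∂psi/∂p = -9(p - 4)(p + 2); at p=-1 this is 45, so p decreases.
∂psi/∂q = 3(q - 3)(q - 1); at q=-1 this is 24, so q decreases.
The q-coordinate has no critical point in that direction and runs off to infinity.

diverges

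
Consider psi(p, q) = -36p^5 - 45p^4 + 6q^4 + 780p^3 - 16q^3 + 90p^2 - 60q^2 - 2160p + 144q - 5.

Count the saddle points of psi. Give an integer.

6

psi separates as a function of p plus a function of q, so ∇psi=0 decouples.
∂psi/∂p = -180(p - 3)(p - 1)(p + 1)(p + 4) = 0 at p ∈ {-4, -1, 1, 3}; ∂psi/∂q = 24(q - 3)(q - 1)(q + 2) = 0 at q ∈ {-2, 1, 3}.
The Hessian is diagonal: diag(psi_pp, psi_qq). Second derivatives: psi_pp(-4)=18900, psi_pp(-1)=-4320, psi_pp(1)=3600, psi_pp(3)=-10080; psi_qq(-2)=360, psi_qq(1)=-144, psi_qq(3)=240.
Saddle points occur where the two diagonal entries have opposite signs: (-4, 1), (-1, -2), (-1, 3), (1, 1), (3, -2), (3, 3). Count: 6.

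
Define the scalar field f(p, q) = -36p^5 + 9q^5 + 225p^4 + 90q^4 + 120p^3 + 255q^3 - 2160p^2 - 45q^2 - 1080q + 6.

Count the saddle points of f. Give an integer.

8

f separates as a function of p plus a function of q, so ∇f=0 decouples.
∂f/∂p = -180p(p - 4)(p - 3)(p + 2) = 0 at p ∈ {-2, 0, 3, 4}; ∂f/∂q = 45(q - 1)(q + 2)(q + 3)(q + 4) = 0 at q ∈ {-4, -3, -2, 1}.
The Hessian is diagonal: diag(f_pp, f_qq). Second derivatives: f_pp(-2)=10800, f_pp(0)=-4320, f_pp(3)=2700, f_pp(4)=-4320; f_qq(-4)=-450, f_qq(-3)=180, f_qq(-2)=-270, f_qq(1)=2700.
Saddle points occur where the two diagonal entries have opposite signs: (-2, -4), (-2, -2), (0, -3), (0, 1), (3, -4), (3, -2), (4, -3), (4, 1). Count: 8.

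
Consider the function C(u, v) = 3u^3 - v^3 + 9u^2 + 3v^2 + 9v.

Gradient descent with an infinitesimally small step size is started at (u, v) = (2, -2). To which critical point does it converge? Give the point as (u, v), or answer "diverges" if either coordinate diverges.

(0, -1)

C is separable, so gradient descent decouples: u follows -∂C/∂u, v follows -∂C/∂v.
∂C/∂u = 9u(u + 2); at u=2 this is 72, so u decreases.
∂C/∂v = -3(v - 3)(v + 1); at v=-2 this is -15, so v increases.
u converges to its nearest critical value 0 (a local min of the u-part); v converges to -1. The iterate converges to (0, -1).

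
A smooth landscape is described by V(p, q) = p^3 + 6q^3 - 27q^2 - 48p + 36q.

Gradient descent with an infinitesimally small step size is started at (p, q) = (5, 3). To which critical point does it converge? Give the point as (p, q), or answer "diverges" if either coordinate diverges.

(4, 2)

V is separable, so gradient descent decouples: p follows -∂V/∂p, q follows -∂V/∂q.
∂V/∂p = 3(p - 4)(p + 4); at p=5 this is 27, so p decreases.
∂V/∂q = 18(q - 2)(q - 1); at q=3 this is 36, so q decreases.
p converges to its nearest critical value 4 (a local min of the p-part); q converges to 2. The iterate converges to (4, 2).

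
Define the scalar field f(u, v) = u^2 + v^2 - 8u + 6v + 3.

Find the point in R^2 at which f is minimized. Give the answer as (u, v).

f(u,v) separates as P(u) + Q(v) + 3, so its minimum is min P + min Q + 3.
P'(u) = 2u - 8 vanishes at u ∈ {4}; Q'(v) = 2v + 6 vanishes at v ∈ {-3}.
Local minima of P (where P''>0): P(4)=-16. Local minima of Q: Q(-3)=-9.
So the global minimum of f is P(4) + Q(-3) + 3 = -16 − 9 + 3 = -22, attained at (4, -3).

(4, -3)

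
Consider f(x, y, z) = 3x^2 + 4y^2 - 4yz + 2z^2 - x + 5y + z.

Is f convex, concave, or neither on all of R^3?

convex

f is quadratic, so its Hessian is the constant matrix H = [[6, 0, 0], [0, 8, -4], [0, -4, 4]].
Leading principal minors: 6, 48, 96.
All positive ⇒ H ≻ 0 ⇒ convex.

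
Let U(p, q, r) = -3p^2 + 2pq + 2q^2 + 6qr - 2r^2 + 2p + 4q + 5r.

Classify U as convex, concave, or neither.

U is quadratic, so its Hessian is the constant matrix H = [[-6, 2, 0], [2, 4, 6], [0, 6, -4]].
Leading principal minors: -6, -28, 328.
Neither pattern holds ⇒ H is indefinite ⇒ neither convex nor concave.

neither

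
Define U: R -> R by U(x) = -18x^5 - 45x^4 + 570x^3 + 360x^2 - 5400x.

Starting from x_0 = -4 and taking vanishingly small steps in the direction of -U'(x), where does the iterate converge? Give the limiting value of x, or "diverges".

-5

U'(x) = -90(x - 3)(x - 2)(x + 2)(x + 5), so U'(-4) = 7560.
Gradient descent moves in the -U' direction, i.e. x is decreasing.
The nearest critical point in that direction is x = -5, where U'' = 15120 > 0 (a local minimum). The iterate converges there.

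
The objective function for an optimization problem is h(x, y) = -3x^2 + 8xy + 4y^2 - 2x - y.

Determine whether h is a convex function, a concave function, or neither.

h is quadratic, so its Hessian is the constant matrix H = [[-6, 8], [8, 8]].
det(H) = -112, tr(H) = 2.
det(H) < 0, so H is indefinite: neither convex nor concave.

neither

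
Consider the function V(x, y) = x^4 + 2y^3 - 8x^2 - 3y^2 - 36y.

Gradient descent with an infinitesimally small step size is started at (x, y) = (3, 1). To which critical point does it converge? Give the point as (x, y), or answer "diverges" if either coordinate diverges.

(2, 3)

V is separable, so gradient descent decouples: x follows -∂V/∂x, y follows -∂V/∂y.
∂V/∂x = 4x(x - 2)(x + 2); at x=3 this is 60, so x decreases.
∂V/∂y = 6(y - 3)(y + 2); at y=1 this is -36, so y increases.
x converges to its nearest critical value 2 (a local min of the x-part); y converges to 3. The iterate converges to (2, 3).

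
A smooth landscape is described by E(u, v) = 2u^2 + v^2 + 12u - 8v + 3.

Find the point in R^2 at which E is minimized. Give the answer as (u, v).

(-3, 4)

E(u,v) separates as P(u) + Q(v) + 3, so its minimum is min P + min Q + 3.
P'(u) = 4u + 12 vanishes at u ∈ {-3}; Q'(v) = 2v - 8 vanishes at v ∈ {4}.
Local minima of P (where P''>0): P(-3)=-18. Local minima of Q: Q(4)=-16.
So the global minimum of E is P(-3) + Q(4) + 3 = -18 − 16 + 3 = -31, attained at (-3, 4).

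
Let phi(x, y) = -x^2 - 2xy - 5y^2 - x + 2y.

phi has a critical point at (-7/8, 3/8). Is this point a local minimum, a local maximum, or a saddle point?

local maximum

The Hessian of phi is constant: H = [[-2, -2], [-2, -10]].
det(H) = (-2)·(-10) − (-2)² = 16.
det(H) > 0 and tr(H) = -12 < 0, so H is negative definite and the point is a local maximum.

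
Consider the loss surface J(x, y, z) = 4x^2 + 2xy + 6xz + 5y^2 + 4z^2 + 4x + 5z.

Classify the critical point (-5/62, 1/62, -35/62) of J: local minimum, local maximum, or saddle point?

local minimum

The Hessian is constant: H = [[8, 2, 6], [2, 10, 0], [6, 0, 8]].
Leading principal minors: Δ₁ = 8, Δ₂ = 76, Δ₃ = 248.
All leading minors are positive, so H is positive definite: a local minimum.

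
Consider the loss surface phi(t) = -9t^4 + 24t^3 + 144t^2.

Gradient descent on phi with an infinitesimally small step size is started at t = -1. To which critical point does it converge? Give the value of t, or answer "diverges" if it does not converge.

0

phi'(t) = -36t(t - 4)(t + 2), so phi'(-1) = -180.
Gradient descent moves in the -phi' direction, i.e. t is increasing.
The nearest critical point in that direction is t = 0, where phi'' = 288 > 0 (a local minimum). The iterate converges there.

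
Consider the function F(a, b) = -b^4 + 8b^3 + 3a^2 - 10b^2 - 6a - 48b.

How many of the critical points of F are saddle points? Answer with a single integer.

2

F separates as a function of a plus a function of b, so ∇F=0 decouples.
∂F/∂a = 6(a - 1) = 0 at a ∈ {1}; ∂F/∂b = -4(b - 4)(b - 3)(b + 1) = 0 at b ∈ {-1, 3, 4}.
The Hessian is diagonal: diag(F_aa, F_bb). Second derivatives: F_aa(1)=6; F_bb(-1)=-80, F_bb(3)=16, F_bb(4)=-20.
Saddle points occur where the two diagonal entries have opposite signs: (1, -1), (1, 4). Count: 2.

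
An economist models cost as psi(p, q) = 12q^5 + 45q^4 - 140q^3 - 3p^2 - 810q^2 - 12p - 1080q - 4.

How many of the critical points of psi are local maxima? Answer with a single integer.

2

psi separates as a function of p plus a function of q, so ∇psi=0 decouples.
∂psi/∂p = -6(p + 2) = 0 at p ∈ {-2}; ∂psi/∂q = 60(q - 3)(q + 1)(q + 2)(q + 3) = 0 at q ∈ {-3, -2, -1, 3}.
The Hessian is diagonal: diag(psi_pp, psi_qq). Second derivatives: psi_pp(-2)=-6; psi_qq(-3)=-720, psi_qq(-2)=300, psi_qq(-1)=-480, psi_qq(3)=7200.
Local maxima occur where both diagonal entries negative: (-2, -3), (-2, -1). Count: 2.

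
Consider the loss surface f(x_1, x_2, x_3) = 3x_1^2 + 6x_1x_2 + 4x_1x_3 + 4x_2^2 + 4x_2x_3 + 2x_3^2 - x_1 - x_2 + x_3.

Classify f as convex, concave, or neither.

convex

f is quadratic, so its Hessian is the constant matrix H = [[6, 6, 4], [6, 8, 4], [4, 4, 4]].
Leading principal minors: 6, 12, 16.
All positive ⇒ H ≻ 0 ⇒ convex.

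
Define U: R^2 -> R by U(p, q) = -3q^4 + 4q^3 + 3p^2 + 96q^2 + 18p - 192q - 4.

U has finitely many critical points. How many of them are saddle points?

U separates as a function of p plus a function of q, so ∇U=0 decouples.
∂U/∂p = 6(p + 3) = 0 at p ∈ {-3}; ∂U/∂q = -12(q - 4)(q - 1)(q + 4) = 0 at q ∈ {-4, 1, 4}.
The Hessian is diagonal: diag(U_pp, U_qq). Second derivatives: U_pp(-3)=6; U_qq(-4)=-480, U_qq(1)=180, U_qq(4)=-288.
Saddle points occur where the two diagonal entries have opposite signs: (-3, -4), (-3, 4). Count: 2.

2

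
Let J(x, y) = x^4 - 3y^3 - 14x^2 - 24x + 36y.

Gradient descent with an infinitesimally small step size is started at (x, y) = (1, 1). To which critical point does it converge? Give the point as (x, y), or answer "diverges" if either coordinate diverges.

(3, -2)

J is separable, so gradient descent decouples: x follows -∂J/∂x, y follows -∂J/∂y.
∂J/∂x = 4(x - 3)(x + 1)(x + 2); at x=1 this is -48, so x increases.
∂J/∂y = -9(y - 2)(y + 2); at y=1 this is 27, so y decreases.
x converges to its nearest critical value 3 (a local min of the x-part); y converges to -2. The iterate converges to (3, -2).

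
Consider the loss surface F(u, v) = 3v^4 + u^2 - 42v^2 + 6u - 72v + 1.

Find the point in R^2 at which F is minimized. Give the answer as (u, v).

F(u,v) separates as P(u) + Q(v) + 1, so its minimum is min P + min Q + 1.
P'(u) = 2u + 6 vanishes at u ∈ {-3}; Q'(v) = 12(v - 3)(v + 1)(v + 2) vanishes at v ∈ {-2, -1, 3}.
Local minima of P (where P''>0): P(-3)=-9. Local minima of Q: Q(-2)=24, Q(3)=-351.
So the global minimum of F is P(-3) + Q(3) + 1 = -9 − 351 + 1 = -359, attained at (-3, 3).

(-3, 3)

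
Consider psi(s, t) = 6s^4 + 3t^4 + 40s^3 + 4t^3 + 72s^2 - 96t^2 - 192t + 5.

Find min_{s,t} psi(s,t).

psi(s,t) separates as P(s) + Q(t) + 5, so its minimum is min P + min Q + 5.
P'(s) = 24s(s + 2)(s + 3) vanishes at s ∈ {-3, -2, 0}; Q'(t) = 12(t - 4)(t + 1)(t + 4) vanishes at t ∈ {-4, -1, 4}.
Local minima of P (where P''>0): P(-3)=54, P(0)=0. Local minima of Q: Q(-4)=-256, Q(4)=-1280.
So the global minimum of psi is P(0) + Q(4) + 5 = 0 − 1280 + 5 = -1275, attained at (0, 4).

-1275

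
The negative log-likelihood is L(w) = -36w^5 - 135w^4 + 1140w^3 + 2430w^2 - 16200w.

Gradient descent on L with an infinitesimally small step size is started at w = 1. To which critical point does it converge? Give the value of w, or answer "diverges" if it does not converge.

L'(w) = -180(w - 3)(w - 2)(w + 3)(w + 5), so L'(1) = -8640.
Gradient descent moves in the -L' direction, i.e. w is increasing.
The nearest critical point in that direction is w = 2, where L'' = 6300 > 0 (a local minimum). The iterate converges there.

2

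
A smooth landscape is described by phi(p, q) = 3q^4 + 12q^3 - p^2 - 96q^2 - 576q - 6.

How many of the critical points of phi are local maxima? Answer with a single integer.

1

phi separates as a function of p plus a function of q, so ∇phi=0 decouples.
∂phi/∂p = -2p = 0 at p ∈ {0}; ∂phi/∂q = 12(q - 4)(q + 3)(q + 4) = 0 at q ∈ {-4, -3, 4}.
The Hessian is diagonal: diag(phi_pp, phi_qq). Second derivatives: phi_pp(0)=-2; phi_qq(-4)=96, phi_qq(-3)=-84, phi_qq(4)=672.
Local maxima occur where both diagonal entries negative: (0, -3). Count: 1.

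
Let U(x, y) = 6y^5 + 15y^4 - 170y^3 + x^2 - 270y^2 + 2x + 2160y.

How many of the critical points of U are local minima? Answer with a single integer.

2

U separates as a function of x plus a function of y, so ∇U=0 decouples.
∂U/∂x = 2(x + 1) = 0 at x ∈ {-1}; ∂U/∂y = 30(y - 3)(y - 2)(y + 3)(y + 4) = 0 at y ∈ {-4, -3, 2, 3}.
The Hessian is diagonal: diag(U_xx, U_yy). Second derivatives: U_xx(-1)=2; U_yy(-4)=-1260, U_yy(-3)=900, U_yy(2)=-900, U_yy(3)=1260.
Local minima occur where both diagonal entries positive: (-1, -3), (-1, 3). Count: 2.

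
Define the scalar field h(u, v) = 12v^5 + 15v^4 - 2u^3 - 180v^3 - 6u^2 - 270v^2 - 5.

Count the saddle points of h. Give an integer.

h separates as a function of u plus a function of v, so ∇h=0 decouples.
∂h/∂u = -6u(u + 2) = 0 at u ∈ {-2, 0}; ∂h/∂v = 60v(v - 3)(v + 1)(v + 3) = 0 at v ∈ {-3, -1, 0, 3}.
The Hessian is diagonal: diag(h_uu, h_vv). Second derivatives: h_uu(-2)=12, h_uu(0)=-12; h_vv(-3)=-2160, h_vv(-1)=480, h_vv(0)=-540, h_vv(3)=4320.
Saddle points occur where the two diagonal entries have opposite signs: (-2, -3), (-2, 0), (0, -1), (0, 3). Count: 4.

4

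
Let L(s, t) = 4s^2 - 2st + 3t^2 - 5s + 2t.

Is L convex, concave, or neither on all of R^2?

convex

L is quadratic, so its Hessian is the constant matrix H = [[8, -2], [-2, 6]].
det(H) = 44, tr(H) = 14.
det(H) > 0 and tr(H) > 0, so H is positive definite everywhere: convex.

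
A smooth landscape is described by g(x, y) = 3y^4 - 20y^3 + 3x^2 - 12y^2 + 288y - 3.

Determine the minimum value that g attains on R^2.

-419

g(x,y) separates as P(x) + Q(y) − 3, so its minimum is min P + min Q − 3.
P'(x) = 6x vanishes at x ∈ {0}; Q'(y) = 12(y - 4)(y - 3)(y + 2) vanishes at y ∈ {-2, 3, 4}.
Local minima of P (where P''>0): P(0)=0. Local minima of Q: Q(-2)=-416, Q(4)=448.
So the global minimum of g is P(0) + Q(-2) − 3 = 0 − 416 − 3 = -419, attained at (0, -2).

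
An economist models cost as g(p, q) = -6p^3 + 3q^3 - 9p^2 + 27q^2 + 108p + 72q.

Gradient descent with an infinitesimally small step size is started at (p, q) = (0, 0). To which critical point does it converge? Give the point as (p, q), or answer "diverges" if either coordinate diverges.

(-3, -2)

g is separable, so gradient descent decouples: p follows -∂g/∂p, q follows -∂g/∂q.
∂g/∂p = -18(p - 2)(p + 3); at p=0 this is 108, so p decreases.
∂g/∂q = 9(q + 2)(q + 4); at q=0 this is 72, so q decreases.
p converges to its nearest critical value -3 (a local min of the p-part); q converges to -2. The iterate converges to (-3, -2).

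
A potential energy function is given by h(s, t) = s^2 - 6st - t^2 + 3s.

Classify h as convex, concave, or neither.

h is quadratic, so its Hessian is the constant matrix H = [[2, -6], [-6, -2]].
det(H) = -40, tr(H) = 0.
det(H) < 0, so H is indefinite: neither convex nor concave.

neither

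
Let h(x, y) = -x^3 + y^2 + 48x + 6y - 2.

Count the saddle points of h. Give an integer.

h separates as a function of x plus a function of y, so ∇h=0 decouples.
∂h/∂x = -3(x - 4)(x + 4) = 0 at x ∈ {-4, 4}; ∂h/∂y = 2(y + 3) = 0 at y ∈ {-3}.
The Hessian is diagonal: diag(h_xx, h_yy). Second derivatives: h_xx(-4)=24, h_xx(4)=-24; h_yy(-3)=2.
Saddle points occur where the two diagonal entries have opposite signs: (4, -3). Count: 1.

1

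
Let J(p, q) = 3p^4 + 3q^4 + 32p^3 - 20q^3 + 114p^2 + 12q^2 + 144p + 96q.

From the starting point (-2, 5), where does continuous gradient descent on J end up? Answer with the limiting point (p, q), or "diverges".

J is separable, so gradient descent decouples: p follows -∂J/∂p, q follows -∂J/∂q.
∂J/∂p = 12(p + 1)(p + 3)(p + 4); at p=-2 this is -24, so p increases.
∂J/∂q = 12(q - 4)(q - 2)(q + 1); at q=5 this is 216, so q decreases.
p converges to its nearest critical value -1 (a local min of the p-part); q converges to 4. The iterate converges to (-1, 4).

(-1, 4)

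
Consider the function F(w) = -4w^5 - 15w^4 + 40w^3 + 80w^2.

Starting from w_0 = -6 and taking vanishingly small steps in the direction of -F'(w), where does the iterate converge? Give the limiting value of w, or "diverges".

F'(w) = -20w(w - 2)(w + 1)(w + 4), so F'(-6) = -9600.
Gradient descent moves in the -F' direction, i.e. w is increasing.
The nearest critical point in that direction is w = -4, where F'' = 1440 > 0 (a local minimum). The iterate converges there.

-4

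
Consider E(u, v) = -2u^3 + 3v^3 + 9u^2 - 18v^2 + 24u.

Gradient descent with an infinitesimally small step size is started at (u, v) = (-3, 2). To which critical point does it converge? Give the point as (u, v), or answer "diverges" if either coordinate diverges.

(-1, 4)

E is separable, so gradient descent decouples: u follows -∂E/∂u, v follows -∂E/∂v.
∂E/∂u = -6(u - 4)(u + 1); at u=-3 this is -84, so u increases.
∂E/∂v = 9v(v - 4); at v=2 this is -36, so v increases.
u converges to its nearest critical value -1 (a local min of the u-part); v converges to 4. The iterate converges to (-1, 4).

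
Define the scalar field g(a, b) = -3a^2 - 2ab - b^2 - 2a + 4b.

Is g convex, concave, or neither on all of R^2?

g is quadratic, so its Hessian is the constant matrix H = [[-6, -2], [-2, -2]].
det(H) = 8, tr(H) = -8.
det(H) > 0 and tr(H) < 0, so H is negative definite everywhere: concave.

concave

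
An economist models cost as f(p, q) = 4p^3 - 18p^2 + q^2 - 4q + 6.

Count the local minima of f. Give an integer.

1

f separates as a function of p plus a function of q, so ∇f=0 decouples.
∂f/∂p = 12p(p - 3) = 0 at p ∈ {0, 3}; ∂f/∂q = 2(q - 2) = 0 at q ∈ {2}.
The Hessian is diagonal: diag(f_pp, f_qq). Second derivatives: f_pp(0)=-36, f_pp(3)=36; f_qq(2)=2.
Local minima occur where both diagonal entries positive: (3, 2). Count: 1.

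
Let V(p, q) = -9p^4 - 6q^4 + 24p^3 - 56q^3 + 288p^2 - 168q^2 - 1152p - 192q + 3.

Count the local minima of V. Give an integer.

1

V separates as a function of p plus a function of q, so ∇V=0 decouples.
∂V/∂p = -36(p - 4)(p - 2)(p + 4) = 0 at p ∈ {-4, 2, 4}; ∂V/∂q = -24(q + 1)(q + 2)(q + 4) = 0 at q ∈ {-4, -2, -1}.
The Hessian is diagonal: diag(V_pp, V_qq). Second derivatives: V_pp(-4)=-1728, V_pp(2)=432, V_pp(4)=-576; V_qq(-4)=-144, V_qq(-2)=48, V_qq(-1)=-72.
Local minima occur where both diagonal entries positive: (2, -2). Count: 1.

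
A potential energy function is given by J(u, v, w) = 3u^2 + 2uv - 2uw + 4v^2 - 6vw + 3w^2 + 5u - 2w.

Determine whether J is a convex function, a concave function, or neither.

convex

J is quadratic, so its Hessian is the constant matrix H = [[6, 2, -2], [2, 8, -6], [-2, -6, 6]].
Leading principal minors: 6, 44, 64.
All positive ⇒ H ≻ 0 ⇒ convex.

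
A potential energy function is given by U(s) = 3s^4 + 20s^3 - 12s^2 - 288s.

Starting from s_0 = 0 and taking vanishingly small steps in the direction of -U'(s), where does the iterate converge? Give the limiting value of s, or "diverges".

2

U'(s) = 12(s - 2)(s + 3)(s + 4), so U'(0) = -288.
Gradient descent moves in the -U' direction, i.e. s is increasing.
The nearest critical point in that direction is s = 2, where U'' = 360 > 0 (a local minimum). The iterate converges there.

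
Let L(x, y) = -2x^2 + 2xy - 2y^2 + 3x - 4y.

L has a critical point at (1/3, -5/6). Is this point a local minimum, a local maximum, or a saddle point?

local maximum

The Hessian of L is constant: H = [[-4, 2], [2, -4]].
det(H) = (-4)·(-4) − 2² = 12.
det(H) > 0 and tr(H) = -8 < 0, so H is negative definite and the point is a local maximum.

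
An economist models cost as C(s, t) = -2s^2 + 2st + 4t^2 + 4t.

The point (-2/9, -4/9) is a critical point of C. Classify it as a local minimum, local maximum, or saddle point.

saddle point

The Hessian of C is constant: H = [[-4, 2], [2, 8]].
det(H) = (-4)·8 − 2² = -36.
Since det(H) < 0, H is indefinite and the critical point is a saddle point.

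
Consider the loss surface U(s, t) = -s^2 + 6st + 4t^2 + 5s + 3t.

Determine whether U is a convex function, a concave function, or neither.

neither

U is quadratic, so its Hessian is the constant matrix H = [[-2, 6], [6, 8]].
det(H) = -52, tr(H) = 6.
det(H) < 0, so H is indefinite: neither convex nor concave.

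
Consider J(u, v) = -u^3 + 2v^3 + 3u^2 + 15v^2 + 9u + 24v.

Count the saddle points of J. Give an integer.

2

J separates as a function of u plus a function of v, so ∇J=0 decouples.
∂J/∂u = -3(u - 3)(u + 1) = 0 at u ∈ {-1, 3}; ∂J/∂v = 6(v + 1)(v + 4) = 0 at v ∈ {-4, -1}.
The Hessian is diagonal: diag(J_uu, J_vv). Second derivatives: J_uu(-1)=12, J_uu(3)=-12; J_vv(-4)=-18, J_vv(-1)=18.
Saddle points occur where the two diagonal entries have opposite signs: (-1, -4), (3, -1). Count: 2.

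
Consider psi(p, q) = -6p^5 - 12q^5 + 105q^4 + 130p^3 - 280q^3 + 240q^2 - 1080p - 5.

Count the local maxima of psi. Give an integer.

psi separates as a function of p plus a function of q, so ∇psi=0 decouples.
∂psi/∂p = -30(p - 3)(p - 2)(p + 2)(p + 3) = 0 at p ∈ {-3, -2, 2, 3}; ∂psi/∂q = -60q(q - 4)(q - 2)(q - 1) = 0 at q ∈ {0, 1, 2, 4}.
The Hessian is diagonal: diag(psi_pp, psi_qq). Second derivatives: psi_pp(-3)=900, psi_pp(-2)=-600, psi_pp(2)=600, psi_pp(3)=-900; psi_qq(0)=480, psi_qq(1)=-180, psi_qq(2)=240, psi_qq(4)=-1440.
Local maxima occur where both diagonal entries negative: (-2, 1), (-2, 4), (3, 1), (3, 4). Count: 4.

4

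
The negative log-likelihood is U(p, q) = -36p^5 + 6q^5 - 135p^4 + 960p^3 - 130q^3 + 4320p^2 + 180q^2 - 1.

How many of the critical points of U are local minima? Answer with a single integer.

4

U separates as a function of p plus a function of q, so ∇U=0 decouples.
∂U/∂p = -180p(p - 4)(p + 3)(p + 4) = 0 at p ∈ {-4, -3, 0, 4}; ∂U/∂q = 30q(q - 3)(q - 1)(q + 4) = 0 at q ∈ {-4, 0, 1, 3}.
The Hessian is diagonal: diag(U_pp, U_qq). Second derivatives: U_pp(-4)=5760, U_pp(-3)=-3780, U_pp(0)=8640, U_pp(4)=-40320; U_qq(-4)=-4200, U_qq(0)=360, U_qq(1)=-300, U_qq(3)=1260.
Local minima occur where both diagonal entries positive: (-4, 0), (-4, 3), (0, 0), (0, 3). Count: 4.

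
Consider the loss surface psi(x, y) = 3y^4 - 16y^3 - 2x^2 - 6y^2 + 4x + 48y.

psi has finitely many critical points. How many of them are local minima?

0

psi separates as a function of x plus a function of y, so ∇psi=0 decouples.
∂psi/∂x = -4(x - 1) = 0 at x ∈ {1}; ∂psi/∂y = 12(y - 4)(y - 1)(y + 1) = 0 at y ∈ {-1, 1, 4}.
The Hessian is diagonal: diag(psi_xx, psi_yy). Second derivatives: psi_xx(1)=-4; psi_yy(-1)=120, psi_yy(1)=-72, psi_yy(4)=180.
Local minima occur where both diagonal entries positive: none. Count: 0.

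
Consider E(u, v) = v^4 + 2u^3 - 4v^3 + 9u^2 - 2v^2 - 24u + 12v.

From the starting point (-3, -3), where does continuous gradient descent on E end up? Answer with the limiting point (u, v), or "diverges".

(1, -1)

E is separable, so gradient descent decouples: u follows -∂E/∂u, v follows -∂E/∂v.
∂E/∂u = 6(u - 1)(u + 4); at u=-3 this is -24, so u increases.
∂E/∂v = 4(v - 3)(v - 1)(v + 1); at v=-3 this is -192, so v increases.
u converges to its nearest critical value 1 (a local min of the u-part); v converges to -1. The iterate converges to (1, -1).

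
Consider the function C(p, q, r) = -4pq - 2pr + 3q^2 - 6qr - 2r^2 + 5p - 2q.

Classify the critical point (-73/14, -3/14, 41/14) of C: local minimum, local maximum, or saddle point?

saddle point

The Hessian is constant: H = [[0, -4, -2], [-4, 6, -6], [-2, -6, -4]].
Leading principal minors: Δ₁ = 0, Δ₂ = -16, Δ₃ = -56.
The minors fit neither the all-positive nor the alternating-sign pattern, so H is indefinite: a saddle point.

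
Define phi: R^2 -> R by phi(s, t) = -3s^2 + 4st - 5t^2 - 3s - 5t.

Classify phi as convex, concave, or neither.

phi is quadratic, so its Hessian is the constant matrix H = [[-6, 4], [4, -10]].
det(H) = 44, tr(H) = -16.
det(H) > 0 and tr(H) < 0, so H is negative definite everywhere: concave.

concave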